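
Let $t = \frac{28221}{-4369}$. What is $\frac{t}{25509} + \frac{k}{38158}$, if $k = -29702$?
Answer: $- \frac{551888289710}{708777351953} \approx -0.77865$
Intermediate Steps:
$t = - \frac{28221}{4369}$ ($t = 28221 \left(- \frac{1}{4369}\right) = - \frac{28221}{4369} \approx -6.4594$)
$\frac{t}{25509} + \frac{k}{38158} = - \frac{28221}{4369 \cdot 25509} - \frac{29702}{38158} = \left(- \frac{28221}{4369}\right) \frac{1}{25509} - \frac{14851}{19079} = - \frac{9407}{37149607} - \frac{14851}{19079} = - \frac{551888289710}{708777351953}$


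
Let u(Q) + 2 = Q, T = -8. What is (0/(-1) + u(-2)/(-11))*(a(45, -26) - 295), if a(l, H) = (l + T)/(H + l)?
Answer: -22272/209 ≈ -106.56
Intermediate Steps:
u(Q) = -2 + Q
a(l, H) = (-8 + l)/(H + l) (a(l, H) = (l - 8)/(H + l) = (-8 + l)/(H + l))
(0/(-1) + u(-2)/(-11))*(a(45, -26) - 295) = (0/(-1) + (-2 - 2)/(-11))*((-8 + 45)/(-26 + 45) - 295) = (0*(-1) - 4*(-1/11))*(37/19 - 295) = (0 + 4/11)*((1/19)*37 - 295) = 4*(37/19 - 295)/11 = (4/11)*(-5568/19) = -22272/209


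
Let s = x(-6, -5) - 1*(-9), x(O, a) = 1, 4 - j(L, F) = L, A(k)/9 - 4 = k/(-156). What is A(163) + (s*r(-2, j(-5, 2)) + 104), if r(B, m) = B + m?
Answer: 10431/52 ≈ 200.60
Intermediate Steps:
A(k) = 36 - 3*k/52 (A(k) = 36 + 9*(k/(-156)) = 36 + 9*(k*(-1/156)) = 36 + 9*(-k/156) = 36 - 3*k/52)
j(L, F) = 4 - L
s = 10 (s = 1 - 1*(-9) = 1 + 9 = 10)
A(163) + (s*r(-2, j(-5, 2)) + 104) = (36 - 3/52*163) + (10*(-2 + (4 - 1*(-5))) + 104) = (36 - 489/52) + (10*(-2 + (4 + 5)) + 104) = 1383/52 + (10*(-2 + 9) + 104) = 1383/52 + (10*7 + 104) = 1383/52 + (70 + 104) = 1383/52 + 174 = 10431/52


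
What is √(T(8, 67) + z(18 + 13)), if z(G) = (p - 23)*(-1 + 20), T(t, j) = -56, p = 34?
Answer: 3*√17 ≈ 12.369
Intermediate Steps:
z(G) = 209 (z(G) = (34 - 23)*(-1 + 20) = 11*19 = 209)
√(T(8, 67) + z(18 + 13)) = √(-56 + 209) = √153 = 3*√17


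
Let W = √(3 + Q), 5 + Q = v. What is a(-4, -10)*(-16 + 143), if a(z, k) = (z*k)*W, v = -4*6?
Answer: 5080*I*√26 ≈ 25903.0*I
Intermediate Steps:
v = -24
Q = -29 (Q = -5 - 24 = -29)
W = I*√26 (W = √(3 - 29) = √(-26) = I*√26 ≈ 5.099*I)
a(z, k) = I*k*z*√26 (a(z, k) = (z*k)*(I*√26) = (k*z)*(I*√26) = I*k*z*√26)
a(-4, -10)*(-16 + 143) = (I*(-10)*(-4)*√26)*(-16 + 143) = (40*I*√26)*127 = 5080*I*√26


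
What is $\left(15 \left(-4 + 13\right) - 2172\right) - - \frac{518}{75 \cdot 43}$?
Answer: $- \frac{6568807}{3225} \approx -2036.8$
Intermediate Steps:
$\left(15 \left(-4 + 13\right) - 2172\right) - - \frac{518}{75 \cdot 43} = \left(15 \cdot 9 - 2172\right) - - \frac{518}{3225} = \left(135 - 2172\right) - \left(-518\right) \frac{1}{3225} = -2037 - - \frac{518}{3225} = -2037 + \frac{518}{3225} = - \frac{6568807}{3225}$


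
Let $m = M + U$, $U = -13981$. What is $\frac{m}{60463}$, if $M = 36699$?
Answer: $\frac{22718}{60463} \approx 0.37573$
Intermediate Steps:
$m = 22718$ ($m = 36699 - 13981 = 22718$)
$\frac{m}{60463} = \frac{22718}{60463}$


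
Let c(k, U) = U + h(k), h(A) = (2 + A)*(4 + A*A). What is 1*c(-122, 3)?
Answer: -1786557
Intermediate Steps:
h(A) = (2 + A)*(4 + A²)
c(k, U) = 8 + U + k³ + 2*k² + 4*k (c(k, U) = U + (8 + k³ + 2*k² + 4*k) = 8 + U + k³ + 2*k² + 4*k)
1*c(-122, 3) = 1*(8 + 3 + (-122)³ + 2*(-122)² + 4*(-122)) = 1*(8 + 3 - 1815848 + 2*14884 - 488) = 1*(8 + 3 - 1815848 + 29768 - 488) = 1*(-1786557) = -1786557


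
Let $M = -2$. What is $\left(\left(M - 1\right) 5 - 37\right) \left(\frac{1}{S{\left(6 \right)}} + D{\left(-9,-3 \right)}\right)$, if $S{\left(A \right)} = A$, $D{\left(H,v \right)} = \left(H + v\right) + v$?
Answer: $\frac{2314}{3} \approx 771.33$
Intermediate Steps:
$D{\left(H,v \right)} = H + 2 v$
$\left(\left(M - 1\right) 5 - 37\right) \left(\frac{1}{S{\left(6 \right)}} + D{\left(-9,-3 \right)}\right) = \left(\left(-2 - 1\right) 5 - 37\right) \left(\frac{1}{6} + \left(-9 + 2 \left(-3\right)\right)\right) = \left(\left(-3\right) 5 - 37\right) \left(\frac{1}{6} - 15\right) = \left(-15 - 37\right) \left(\frac{1}{6} - 15\right) = \left(-52\right) \left(- \frac{89}{6}\right) = \frac{2314}{3}$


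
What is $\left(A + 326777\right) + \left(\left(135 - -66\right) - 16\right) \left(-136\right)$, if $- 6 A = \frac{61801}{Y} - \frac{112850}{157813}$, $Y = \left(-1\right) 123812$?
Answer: $\frac{35360050172884925}{117234858936} \approx 3.0162 \cdot 10^{5}$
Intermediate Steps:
$Y = -123812$
$A = \frac{23725185413}{117234858936}$ ($A = - \frac{\frac{61801}{-123812} - \frac{112850}{157813}}{6} = - \frac{61801 \left(- \frac{1}{123812}\right) - \frac{112850}{157813}}{6} = - \frac{- \frac{61801}{123812} - \frac{112850}{157813}}{6} = \left(- \frac{1}{6}\right) \left(- \frac{23725185413}{19539143156}\right) = \frac{23725185413}{117234858936} \approx 0.20237$)
$\left(A + 326777\right) + \left(\left(135 - -66\right) - 16\right) \left(-136\right) = \left(\frac{23725185413}{117234858936} + 326777\right) + \left(\left(135 - -66\right) - 16\right) \left(-136\right) = \frac{38309679223714685}{117234858936} + \left(\left(135 + 66\right) - 16\right) \left(-136\right) = \frac{38309679223714685}{117234858936} + \left(201 - 16\right) \left(-136\right) = \frac{38309679223714685}{117234858936} + 185 \left(-136\right) = \frac{38309679223714685}{117234858936} - 25160 = \frac{35360050172884925}{117234858936}$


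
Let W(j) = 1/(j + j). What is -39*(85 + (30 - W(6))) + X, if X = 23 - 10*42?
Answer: -19515/4 ≈ -4878.8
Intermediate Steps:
W(j) = 1/(2*j)
X = -397 (X = 23 - 420 = -397)
-39*(85 + (30 - W(6))) + X = -39*(85 + (30 - 1/(2*6))) - 397 = -39*(85 + (30 - 1*1/12)) - 397 = -39*(85 + (30 - 1/12)) - 397 = -39*(85 + 359/12) - 397 = -39*1379/12 - 397 = -17927/4 - 397 = -19515/4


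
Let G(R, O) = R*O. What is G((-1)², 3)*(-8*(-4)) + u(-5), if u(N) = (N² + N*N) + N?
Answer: 141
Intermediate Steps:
u(N) = N + 2*N² (u(N) = (N² + N²) + N = 2*N² + N = N + 2*N²)
G(R, O) = O*R
G((-1)², 3)*(-8*(-4)) + u(-5) = (3*(-1)²)*(-8*(-4)) - 5*(1 + 2*(-5)) = (3*1)*32 - 5*(1 - 10) = 3*32 - 5*(-9) = 96 + 45 = 141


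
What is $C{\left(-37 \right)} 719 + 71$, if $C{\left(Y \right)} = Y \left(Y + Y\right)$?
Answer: $1968693$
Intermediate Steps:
$C{\left(Y \right)} = 2 Y^{2}$ ($C{\left(Y \right)} = Y 2 Y = 2 Y^{2}$)
$C{\left(-37 \right)} 719 + 71 = 2 \left(-37\right)^{2} \cdot 719 + 71 = 2 \cdot 1369 \cdot 719 + 71 = 2738 \cdot 719 + 71 = 1968622 + 71 = 1968693$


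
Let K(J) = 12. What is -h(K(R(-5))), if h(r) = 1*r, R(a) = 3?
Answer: -12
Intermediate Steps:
h(r) = r
-h(K(R(-5))) = -1*12 = -12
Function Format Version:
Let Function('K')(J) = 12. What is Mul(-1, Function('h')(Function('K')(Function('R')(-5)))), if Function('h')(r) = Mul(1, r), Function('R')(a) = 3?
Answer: -12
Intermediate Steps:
Function('h')(r) = r
Mul(-1, Function('h')(Function('K')(Function('R')(-5)))) = Mul(-1, 12) = -12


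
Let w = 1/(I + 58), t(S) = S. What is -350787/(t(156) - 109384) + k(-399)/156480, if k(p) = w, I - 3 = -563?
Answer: 6888839267573/2145045678720 ≈ 3.2115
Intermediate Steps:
I = -560 (I = 3 - 563 = -560)
w = -1/502 (w = 1/(-560 + 58) = 1/(-502) = -1/502 ≈ -0.0019920)
k(p) = -1/502
-350787/(t(156) - 109384) + k(-399)/156480 = -350787/(156 - 109384) - 1/502/156480 = -350787/(-109228) - 1/502*1/156480 = -350787*(-1/109228) - 1/78552960 = 350787/109228 - 1/78552960 = 6888839267573/2145045678720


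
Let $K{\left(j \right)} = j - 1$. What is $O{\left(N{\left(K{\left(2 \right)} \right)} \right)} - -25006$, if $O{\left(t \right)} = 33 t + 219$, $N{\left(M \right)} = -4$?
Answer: $25093$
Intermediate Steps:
$K{\left(j \right)} = -1 + j$ ($K{\left(j \right)} = j - 1 = -1 + j$)
$O{\left(t \right)} = 219 + 33 t$
$O{\left(N{\left(K{\left(2 \right)} \right)} \right)} - -25006 = \left(219 + 33 \left(-4\right)\right) - -25006 = \left(219 - 132\right) + 25006 = 87 + 25006 = 25093$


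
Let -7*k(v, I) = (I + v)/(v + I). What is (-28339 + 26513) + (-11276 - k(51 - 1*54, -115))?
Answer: -91713/7 ≈ -13102.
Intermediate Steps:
k(v, I) = -⅐ (k(v, I) = -(I + v)/(7*(v + I)) = -(I + v)/(7*(I + v)) = -⅐*1 = -⅐)
(-28339 + 26513) + (-11276 - k(51 - 1*54, -115)) = (-28339 + 26513) + (-11276 - 1*(-⅐)) = -1826 + (-11276 + ⅐) = -1826 - 78931/7 = -91713/7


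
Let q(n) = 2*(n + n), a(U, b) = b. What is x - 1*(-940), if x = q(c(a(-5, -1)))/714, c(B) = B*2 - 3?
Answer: 335570/357 ≈ 939.97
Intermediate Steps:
c(B) = -3 + 2*B (c(B) = 2*B - 3 = -3 + 2*B)
q(n) = 4*n (q(n) = 2*(2*n) = 4*n)
x = -10/357 (x = (4*(-3 + 2*(-1)))/714 = (4*(-3 - 2))*(1/714) = (4*(-5))*(1/714) = -20*1/714 = -10/357 ≈ -0.028011)
x - 1*(-940) = -10/357 - 1*(-940) = -10/357 + 940 = 335570/357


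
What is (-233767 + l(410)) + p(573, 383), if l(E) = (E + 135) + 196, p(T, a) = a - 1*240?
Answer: -232883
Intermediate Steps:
p(T, a) = -240 + a (p(T, a) = a - 240 = -240 + a)
l(E) = 331 + E (l(E) = (135 + E) + 196 = 331 + E)
(-233767 + l(410)) + p(573, 383) = (-233767 + (331 + 410)) + (-240 + 383) = (-233767 + 741) + 143 = -233026 + 143 = -232883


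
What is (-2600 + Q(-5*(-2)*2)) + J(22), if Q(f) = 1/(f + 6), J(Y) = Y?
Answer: -67027/26 ≈ -2578.0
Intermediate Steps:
Q(f) = 1/(6 + f)
(-2600 + Q(-5*(-2)*2)) + J(22) = (-2600 + 1/(6 - 5*(-2)*2)) + 22 = (-2600 + 1/(6 + 10*2)) + 22 = (-2600 + 1/(6 + 20)) + 22 = (-2600 + 1/26) + 22 = -67599/26 + 22 = -67027/26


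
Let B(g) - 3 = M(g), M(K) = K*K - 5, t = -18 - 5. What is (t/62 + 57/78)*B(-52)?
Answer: 391790/403 ≈ 972.18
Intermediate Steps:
t = -23
M(K) = -5 + K² (M(K) = K² - 5 = -5 + K²)
B(g) = -2 + g² (B(g) = 3 + (-5 + g²) = -2 + g²)
(t/62 + 57/78)*B(-52) = (-23/62 + 57/78)*(-2 + (-52)²) = (-23*1/62 + 57*(1/78))*(-2 + 2704) = (-23/62 + 19/26)*2702 = (145/403)*2702 = 391790/403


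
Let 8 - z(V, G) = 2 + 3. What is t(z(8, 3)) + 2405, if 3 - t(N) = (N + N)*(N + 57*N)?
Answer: 1364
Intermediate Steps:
z(V, G) = 3 (z(V, G) = 8 - (2 + 3) = 8 - 1*5 = 8 - 5 = 3)
t(N) = 3 - 116*N² (t(N) = 3 - (N + N)*(N + 57*N) = 3 - 2*N*58*N = 3 - 116*N²)
t(z(8, 3)) + 2405 = (3 - 116*3²) + 2405 = (3 - 116*9) + 2405 = (3 - 1044) + 2405 = -1041 + 2405 = 1364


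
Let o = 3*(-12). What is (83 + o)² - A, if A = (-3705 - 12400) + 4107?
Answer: 14207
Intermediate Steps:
o = -36
A = -11998 (A = -16105 + 4107 = -11998)
(83 + o)² - A = (83 - 36)² - 1*(-11998) = 47² + 11998 = 2209 + 11998 = 14207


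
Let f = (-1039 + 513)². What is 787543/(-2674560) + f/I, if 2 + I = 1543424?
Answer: -26418034977/229331930240 ≈ -0.11520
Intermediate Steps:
I = 1543422 (I = -2 + 1543424 = 1543422)
f = 276676 (f = (-526)² = 276676)
787543/(-2674560) + f/I = 787543/(-2674560) + 276676/1543422 = 787543*(-1/2674560) + 276676*(1/1543422) = -787543/2674560 + 138338/771711 = -26418034977/229331930240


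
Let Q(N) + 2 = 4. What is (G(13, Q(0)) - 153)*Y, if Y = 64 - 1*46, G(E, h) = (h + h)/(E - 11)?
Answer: -2718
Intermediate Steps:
Q(N) = 2 (Q(N) = -2 + 4 = 2)
G(E, h) = 2*h/(-11 + E) (G(E, h) = (2*h)/(-11 + E) = 2*h/(-11 + E))
Y = 18 (Y = 64 - 46 = 18)
(G(13, Q(0)) - 153)*Y = (2*2/(-11 + 13) - 153)*18 = (2*2/2 - 153)*18 = (2*2*(1/2) - 153)*18 = (2 - 153)*18 = -151*18 = -2718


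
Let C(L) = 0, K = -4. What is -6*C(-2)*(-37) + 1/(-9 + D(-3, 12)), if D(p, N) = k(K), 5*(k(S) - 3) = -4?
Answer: -5/34 ≈ -0.14706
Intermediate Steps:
k(S) = 11/5 (k(S) = 3 + (⅕)*(-4) = 3 - ⅘ = 11/5)
D(p, N) = 11/5
-6*C(-2)*(-37) + 1/(-9 + D(-3, 12)) = -6*0*(-37) + 1/(-9 + 11/5) = 0*(-37) + 1/(-34/5) = 0 - 5/34 = -5/34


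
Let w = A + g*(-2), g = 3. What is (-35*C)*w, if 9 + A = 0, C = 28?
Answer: 14700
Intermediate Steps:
A = -9 (A = -9 + 0 = -9)
w = -15 (w = -9 + 3*(-2) = -9 - 6 = -15)
(-35*C)*w = -35*28*(-15) = -980*(-15) = 14700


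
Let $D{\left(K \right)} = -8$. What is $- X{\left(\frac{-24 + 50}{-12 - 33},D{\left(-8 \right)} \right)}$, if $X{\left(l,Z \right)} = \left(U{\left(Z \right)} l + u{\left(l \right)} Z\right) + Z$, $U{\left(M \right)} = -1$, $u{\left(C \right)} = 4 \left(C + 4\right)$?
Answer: $\frac{1754}{15} \approx 116.93$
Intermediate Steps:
$u{\left(C \right)} = 16 + 4 C$ ($u{\left(C \right)} = 4 \left(4 + C\right) = 16 + 4 C$)
$X{\left(l,Z \right)} = Z - l + Z \left(16 + 4 l\right)$ ($X{\left(l,Z \right)} = \left(- l + \left(16 + 4 l\right) Z\right) + Z = \left(- l + Z \left(16 + 4 l\right)\right) + Z = Z - l + Z \left(16 + 4 l\right)$)
$- X{\left(\frac{-24 + 50}{-12 - 33},D{\left(-8 \right)} \right)} = - (-8 - \frac{-24 + 50}{-12 - 33} + 4 \left(-8\right) \left(4 + \frac{-24 + 50}{-12 - 33}\right)) = - (-8 - \frac{26}{-45} + 4 \left(-8\right) \left(4 + \frac{26}{-45}\right)) = - (-8 - 26 \left(- \frac{1}{45}\right) + 4 \left(-8\right) \left(4 + 26 \left(- \frac{1}{45}\right)\right)) = - (-8 - - \frac{26}{45} + 4 \left(-8\right) \left(4 - \frac{26}{45}\right)) = - (-8 + \frac{26}{45} + 4 \left(-8\right) \frac{154}{45}) = - (-8 + \frac{26}{45} - \frac{4928}{45}) = \left(-1\right) \left(- \frac{1754}{15}\right) = \frac{1754}{15}$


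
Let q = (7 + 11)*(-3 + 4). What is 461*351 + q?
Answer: 161829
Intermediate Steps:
q = 18 (q = 18*1 = 18)
461*351 + q = 461*351 + 18 = 161811 + 18 = 161829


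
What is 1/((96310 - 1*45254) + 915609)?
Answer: 1/966665 ≈ 1.0345e-6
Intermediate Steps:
1/((96310 - 1*45254) + 915609) = 1/((96310 - 45254) + 915609) = 1/(51056 + 915609) = 1/966665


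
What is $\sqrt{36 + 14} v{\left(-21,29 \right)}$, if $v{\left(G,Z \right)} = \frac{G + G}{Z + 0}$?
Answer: $- \frac{210 \sqrt{2}}{29} \approx -10.241$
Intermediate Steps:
$v{\left(G,Z \right)} = \frac{2 G}{Z}$
$\sqrt{36 + 14} v{\left(-21,29 \right)} = \sqrt{36 + 14} \cdot 2 \left(-21\right) \frac{1}{29} = \sqrt{50} \cdot 2 \left(-21\right) \frac{1}{29} = 5 \sqrt{2} \left(- \frac{42}{29}\right) = - \frac{210 \sqrt{2}}{29}$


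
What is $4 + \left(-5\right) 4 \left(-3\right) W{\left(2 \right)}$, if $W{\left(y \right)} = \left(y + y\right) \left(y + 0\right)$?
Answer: $484$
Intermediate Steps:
$W{\left(y \right)} = 2 y^{2}$ ($W{\left(y \right)} = 2 y y = 2 y^{2}$)
$4 + \left(-5\right) 4 \left(-3\right) W{\left(2 \right)} = 4 + \left(-5\right) 4 \left(-3\right) 2 \cdot 2^{2} = 4 + \left(-20\right) \left(-3\right) 2 \cdot 4 = 4 + 60 \cdot 8 = 4 + 480 = 484$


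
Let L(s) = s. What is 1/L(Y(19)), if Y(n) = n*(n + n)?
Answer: 1/722 ≈ 0.0013850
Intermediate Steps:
Y(n) = 2*n² (Y(n) = n*(2*n) = 2*n²)
1/L(Y(19)) = 1/(2*19²) = 1/(2*361) = 1/722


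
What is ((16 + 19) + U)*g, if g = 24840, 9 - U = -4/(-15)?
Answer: 1086336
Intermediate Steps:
U = 131/15 (U = 9 - (-4)/(-15) = 9 - (-4)*(-1)/15 = 9 - 1*4/15 = 9 - 4/15 = 131/15 ≈ 8.7333)
((16 + 19) + U)*g = ((16 + 19) + 131/15)*24840 = (35 + 131/15)*24840 = (656/15)*24840 = 1086336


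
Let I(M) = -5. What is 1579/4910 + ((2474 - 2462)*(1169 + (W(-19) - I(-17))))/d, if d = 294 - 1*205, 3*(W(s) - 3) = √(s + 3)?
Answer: 69489371/436990 + 16*I/89 ≈ 159.02 + 0.17978*I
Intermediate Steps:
W(s) = 3 + √(3 + s)/3 (W(s) = 3 + √(s + 3)/3 = 3 + √(3 + s)/3)
d = 89 (d = 294 - 205 = 89)
1579/4910 + ((2474 - 2462)*(1169 + (W(-19) - I(-17))))/d = 1579/4910 + ((2474 - 2462)*(1169 + ((3 + √(3 - 19)/3) - 1*(-5))))/89 = 1579*(1/4910) + (12*(1169 + ((3 + √(-16)/3) + 5)))*(1/89) = 1579/4910 + (12*(1169 + ((3 + (4*I)/3) + 5)))*(1/89) = 1579/4910 + (12*(1169 + ((3 + 4*I/3) + 5)))*(1/89) = 1579/4910 + (12*(1169 + (8 + 4*I/3)))*(1/89) = 1579/4910 + (12*(1177 + 4*I/3))*(1/89) = 1579/4910 + (14124 + 16*I)*(1/89) = 1579/4910 + (14124/89 + 16*I/89) = 69489371/436990 + 16*I/89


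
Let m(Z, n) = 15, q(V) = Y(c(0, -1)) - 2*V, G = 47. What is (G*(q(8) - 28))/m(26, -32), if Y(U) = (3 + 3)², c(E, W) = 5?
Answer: -376/15 ≈ -25.067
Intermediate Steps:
Y(U) = 36 (Y(U) = 6² = 36)
q(V) = 36 - 2*V
(G*(q(8) - 28))/m(26, -32) = (47*((36 - 2*8) - 28))/15 = (47*((36 - 16) - 28))*(1/15) = (47*(20 - 28))*(1/15) = (47*(-8))*(1/15) = -376*1/15 = -376/15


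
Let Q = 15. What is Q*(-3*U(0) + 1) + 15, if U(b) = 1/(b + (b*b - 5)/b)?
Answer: 30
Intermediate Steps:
U(b) = 1/(b + (-5 + b**2)/b) (U(b) = 1/(b + (b**2 - 5)/b) = 1/(b + (-5 + b**2)/b))
Q*(-3*U(0) + 1) + 15 = 15*(-0/(-5 + 2*0**2) + 1) + 15 = 15*(-0/(-5 + 2*0) + 1) + 15 = 15*(-0/(-5 + 0) + 1) + 15 = 15*(-0/(-5) + 1) + 15 = 15*(-0*(-1)/5 + 1) + 15 = 15*(-3*0 + 1) + 15 = 15*(0 + 1) + 15 = 15*1 + 15 = 15 + 15 = 30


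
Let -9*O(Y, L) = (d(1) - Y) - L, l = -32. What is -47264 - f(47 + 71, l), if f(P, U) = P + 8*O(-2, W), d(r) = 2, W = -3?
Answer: -426382/9 ≈ -47376.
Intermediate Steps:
O(Y, L) = -2/9 + L/9 + Y/9 (O(Y, L) = -((2 - Y) - L)/9 = -(2 - L - Y)/9 = -2/9 + L/9 + Y/9)
f(P, U) = -56/9 + P (f(P, U) = P + 8*(-2/9 + (⅑)*(-3) + (⅑)*(-2)) = P + 8*(-2/9 - ⅓ - 2/9) = P + 8*(-7/9) = P - 56/9 = -56/9 + P)
-47264 - f(47 + 71, l) = -47264 - (-56/9 + (47 + 71)) = -47264 - (-56/9 + 118) = -47264 - 1*1006/9 = -47264 - 1006/9 = -426382/9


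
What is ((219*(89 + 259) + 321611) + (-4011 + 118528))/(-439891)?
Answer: -512340/439891 ≈ -1.1647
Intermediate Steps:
((219*(89 + 259) + 321611) + (-4011 + 118528))/(-439891) = ((219*348 + 321611) + 114517)*(-1/439891) = ((76212 + 321611) + 114517)*(-1/439891) = (397823 + 114517)*(-1/439891) = 512340*(-1/439891) = -512340/439891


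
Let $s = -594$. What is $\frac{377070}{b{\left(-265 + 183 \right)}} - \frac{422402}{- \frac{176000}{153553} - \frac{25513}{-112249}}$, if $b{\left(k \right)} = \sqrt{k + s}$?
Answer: $\frac{7280592974754194}{15838226311} - \frac{188535 i}{13} \approx 4.5969 \cdot 10^{5} - 14503.0 i$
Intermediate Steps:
$b{\left(k \right)} = \sqrt{-594 + k}$ ($b{\left(k \right)} = \sqrt{k - 594} = \sqrt{-594 + k}$)
$\frac{377070}{b{\left(-265 + 183 \right)}} - \frac{422402}{- \frac{176000}{153553} - \frac{25513}{-112249}} = \frac{377070}{\sqrt{-594 + \left(-265 + 183\right)}} - \frac{422402}{- \frac{176000}{153553} - \frac{25513}{-112249}} = \frac{377070}{\sqrt{-594 - 82}} - \frac{422402}{\left(-176000\right) \frac{1}{153553} - - \frac{25513}{112249}} = \frac{377070}{\sqrt{-676}} - \frac{422402}{- \frac{176000}{153553} + \frac{25513}{112249}} = \frac{377070}{26 i} - \frac{422402}{- \frac{15838226311}{17236170697}} = 377070 \left(- \frac{i}{26}\right) - - \frac{7280592974754194}{15838226311} = - \frac{188535 i}{13} + \frac{7280592974754194}{15838226311} = \frac{7280592974754194}{15838226311} - \frac{188535 i}{13}$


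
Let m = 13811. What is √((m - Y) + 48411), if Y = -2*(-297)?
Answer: 2*√15407 ≈ 248.25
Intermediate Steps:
Y = 594
√((m - Y) + 48411) = √((13811 - 1*594) + 48411) = √((13811 - 594) + 48411) = √(13217 + 48411) = √61628 = 2*√15407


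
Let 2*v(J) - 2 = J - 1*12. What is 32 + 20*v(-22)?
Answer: -288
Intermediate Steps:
v(J) = -5 + J/2 (v(J) = 1 + (J - 1*12)/2 = 1 + (J - 12)/2 = 1 + (-12 + J)/2 = 1 + (-6 + J/2) = -5 + J/2)
32 + 20*v(-22) = 32 + 20*(-5 + (½)*(-22)) = 32 + 20*(-5 - 11) = 32 + 20*(-16) = 32 - 320 = -288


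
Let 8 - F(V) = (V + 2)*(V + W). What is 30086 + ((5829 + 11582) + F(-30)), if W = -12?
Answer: 46329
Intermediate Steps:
F(V) = 8 - (-12 + V)*(2 + V) (F(V) = 8 - (V + 2)*(V - 12) = 8 - (2 + V)*(-12 + V) = 8 - (-12 + V)*(2 + V))
30086 + ((5829 + 11582) + F(-30)) = 30086 + ((5829 + 11582) + (32 - 1*(-30)² + 10*(-30))) = 30086 + (17411 + (32 - 1*900 - 300)) = 30086 + (17411 + (32 - 900 - 300)) = 30086 + (17411 - 1168) = 30086 + 16243 = 46329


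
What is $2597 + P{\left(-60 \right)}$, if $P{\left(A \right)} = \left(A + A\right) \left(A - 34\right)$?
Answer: $13877$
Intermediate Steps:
$P{\left(A \right)} = 2 A \left(-34 + A\right)$
$2597 + P{\left(-60 \right)} = 2597 + 2 \left(-60\right) \left(-34 - 60\right) = 2597 + 2 \left(-60\right) \left(-94\right) = 2597 + 11280 = 13877$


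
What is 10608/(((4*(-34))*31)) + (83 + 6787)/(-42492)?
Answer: -587891/219542 ≈ -2.6778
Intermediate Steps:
10608/(((4*(-34))*31)) + (83 + 6787)/(-42492) = 10608/((-136*31)) + 6870*(-1/42492) = 10608/(-4216) - 1145/7082 = 10608*(-1/4216) - 1145/7082 = -78/31 - 1145/7082 = -587891/219542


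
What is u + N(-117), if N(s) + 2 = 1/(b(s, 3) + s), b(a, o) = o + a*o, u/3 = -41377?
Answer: -57721846/465 ≈ -1.2413e+5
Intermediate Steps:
u = -124131 (u = 3*(-41377) = -124131)
N(s) = -2 + 1/(3 + 4*s) (N(s) = -2 + 1/(3*(1 + s) + s) = -2 + 1/((3 + 3*s) + s) = -2 + 1/(3 + 4*s))
u + N(-117) = -124131 + (-5 - 8*(-117))/(3 + 4*(-117)) = -124131 + (-5 + 936)/(3 - 468) = -124131 + 931/(-465) = -124131 - 1/465*931 = -124131 - 931/465 = -57721846/465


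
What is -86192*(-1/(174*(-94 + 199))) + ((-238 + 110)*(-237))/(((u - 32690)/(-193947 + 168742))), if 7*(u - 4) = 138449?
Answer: 48897448134488/825374655 ≈ 59243.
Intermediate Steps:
u = 138477/7 (u = 4 + (1/7)*138449 = 4 + 138449/7 = 138477/7 ≈ 19782.)
-86192*(-1/(174*(-94 + 199))) + ((-238 + 110)*(-237))/(((u - 32690)/(-193947 + 168742))) = -86192*(-1/(174*(-94 + 199))) + ((-238 + 110)*(-237))/(((138477/7 - 32690)/(-193947 + 168742))) = -86192/(105*(-174)) + (-128*(-237))/((-90353/7/(-25205))) = -86192/(-18270) + 30336/((-90353/7*(-1/25205))) = -86192*(-1/18270) + 30336/(90353/176435) = 43096/9135 + 30336*(176435/90353) = 43096/9135 + 5352332160/90353 = 48897448134488/825374655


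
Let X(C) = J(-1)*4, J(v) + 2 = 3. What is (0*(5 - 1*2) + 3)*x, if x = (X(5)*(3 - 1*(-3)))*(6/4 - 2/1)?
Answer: -36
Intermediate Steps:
J(v) = 1 (J(v) = -2 + 3 = 1)
X(C) = 4 (X(C) = 1*4 = 4)
x = -12 (x = (4*(3 - 1*(-3)))*(6/4 - 2/1) = (4*(3 + 3))*(6*(1/4) - 2*1) = (4*6)*(3/2 - 2) = 24*(-1/2) = -12)
(0*(5 - 1*2) + 3)*x = (0*(5 - 1*2) + 3)*(-12) = (0*(5 - 2) + 3)*(-12) = (0*3 + 3)*(-12) = (0 + 3)*(-12) = 3*(-12) = -36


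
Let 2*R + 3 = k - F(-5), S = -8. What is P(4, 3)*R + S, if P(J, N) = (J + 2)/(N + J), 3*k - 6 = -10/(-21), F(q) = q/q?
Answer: -1292/147 ≈ -8.7891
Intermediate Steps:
F(q) = 1
k = 136/63 (k = 2 + (-10/(-21))/3 = 2 + (-10*(-1/21))/3 = 2 + (⅓)*(10/21) = 2 + 10/63 = 136/63 ≈ 2.1587)
P(J, N) = (2 + J)/(J + N)
R = -58/63 (R = -3/2 + (136/63 - 1*1)/2 = -3/2 + (136/63 - 1)/2 = -3/2 + (½)*(73/63) = -3/2 + 73/126 = -58/63 ≈ -0.92064)
P(4, 3)*R + S = ((2 + 4)/(4 + 3))*(-58/63) - 8 = (6/7)*(-58/63) - 8 = -116/147 - 8 = -1292/147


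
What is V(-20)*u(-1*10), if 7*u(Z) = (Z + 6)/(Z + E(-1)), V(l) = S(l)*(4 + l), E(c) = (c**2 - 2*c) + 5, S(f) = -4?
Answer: 128/7 ≈ 18.286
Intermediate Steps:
E(c) = 5 + c**2 - 2*c
V(l) = -16 - 4*l (V(l) = -4*(4 + l) = -16 - 4*l)
u(Z) = (6 + Z)/(7*(8 + Z)) (u(Z) = ((Z + 6)/(Z + (5 + (-1)**2 - 2*(-1))))/7 = ((6 + Z)/(Z + (5 + 1 + 2)))/7 = ((6 + Z)/(Z + 8))/7 = ((6 + Z)/(8 + Z))/7 = (6 + Z)/(7*(8 + Z)))
V(-20)*u(-1*10) = (-16 - 4*(-20))*((6 - 1*10)/(7*(8 - 1*10))) = (-16 + 80)*((6 - 10)/(7*(8 - 10))) = 64*((1/7)*(-4)/(-2)) = 64*((1/7)*(-1/2)*(-4)) = 64*(2/7) = 128/7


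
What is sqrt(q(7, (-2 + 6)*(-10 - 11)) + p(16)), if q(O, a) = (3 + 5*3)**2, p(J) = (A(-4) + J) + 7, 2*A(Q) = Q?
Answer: sqrt(345) ≈ 18.574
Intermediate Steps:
A(Q) = Q/2
p(J) = 5 + J (p(J) = ((1/2)*(-4) + J) + 7 = (-2 + J) + 7 = 5 + J)
q(O, a) = 324 (q(O, a) = (3 + 15)**2 = 18**2 = 324)
sqrt(q(7, (-2 + 6)*(-10 - 11)) + p(16)) = sqrt(324 + (5 + 16)) = sqrt(324 + 21) = sqrt(345)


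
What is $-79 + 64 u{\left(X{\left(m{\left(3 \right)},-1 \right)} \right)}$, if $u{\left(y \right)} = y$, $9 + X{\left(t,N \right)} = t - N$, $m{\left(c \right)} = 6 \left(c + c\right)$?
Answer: $1713$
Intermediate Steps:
$m{\left(c \right)} = 12 c$ ($m{\left(c \right)} = 6 \cdot 2 c = 12 c$)
$X{\left(t,N \right)} = -9 + t - N$ ($X{\left(t,N \right)} = -9 - \left(N - t\right) = -9 + t - N$)
$-79 + 64 u{\left(X{\left(m{\left(3 \right)},-1 \right)} \right)} = -79 + 64 \left(-9 + 12 \cdot 3 - -1\right) = -79 + 64 \left(-9 + 36 + 1\right) = -79 + 64 \cdot 28 = -79 + 1792 = 1713$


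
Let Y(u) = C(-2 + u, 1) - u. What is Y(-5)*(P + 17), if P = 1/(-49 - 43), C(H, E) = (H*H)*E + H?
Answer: 73461/92 ≈ 798.49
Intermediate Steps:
C(H, E) = H + E*H**2 (C(H, E) = H**2*E + H = E*H**2 + H = H + E*H**2)
Y(u) = -u + (-1 + u)*(-2 + u) (Y(u) = (-2 + u)*(1 + 1*(-2 + u)) - u = (-2 + u)*(1 + (-2 + u)) - u = (-2 + u)*(-1 + u) - u = (-1 + u)*(-2 + u) - u = -u + (-1 + u)*(-2 + u))
P = -1/92 (P = 1/(-92) = -1/92 ≈ -0.010870)
Y(-5)*(P + 17) = (-1*(-5) + (-1 - 5)*(-2 - 5))*(-1/92 + 17) = (5 - 6*(-7))*(1563/92) = (5 + 42)*(1563/92) = 47*(1563/92) = 73461/92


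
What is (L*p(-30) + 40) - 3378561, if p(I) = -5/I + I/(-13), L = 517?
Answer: -263424857/78 ≈ -3.3772e+6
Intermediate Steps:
p(I) = -5/I - I/13 (p(I) = -5/I + I*(-1/13) = -5/I - I/13)
(L*p(-30) + 40) - 3378561 = (517*(-5/(-30) - 1/13*(-30)) + 40) - 3378561 = (517*(-5*(-1/30) + 30/13) + 40) - 3378561 = (517*(⅙ + 30/13) + 40) - 3378561 = (517*(193/78) + 40) - 3378561 = (99781/78 + 40) - 3378561 = 102901/78 - 3378561 = -263424857/78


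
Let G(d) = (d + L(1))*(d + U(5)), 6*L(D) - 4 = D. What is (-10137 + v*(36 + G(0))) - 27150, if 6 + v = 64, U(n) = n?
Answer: -104872/3 ≈ -34957.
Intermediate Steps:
L(D) = 2/3 + D/6
G(d) = (5 + d)*(5/6 + d) (G(d) = (d + (2/3 + (1/6)*1))*(d + 5) = (d + (2/3 + 1/6))*(5 + d) = (d + 5/6)*(5 + d) = (5/6 + d)*(5 + d) = (5 + d)*(5/6 + d))
v = 58 (v = -6 + 64 = 58)
(-10137 + v*(36 + G(0))) - 27150 = (-10137 + 58*(36 + (25/6 + 0**2 + (35/6)*0))) - 27150 = (-10137 + 58*(36 + (25/6 + 0 + 0))) - 27150 = (-10137 + 58*(36 + 25/6)) - 27150 = (-10137 + 58*(241/6)) - 27150 = (-10137 + 6989/3) - 27150 = -23422/3 - 27150 = -104872/3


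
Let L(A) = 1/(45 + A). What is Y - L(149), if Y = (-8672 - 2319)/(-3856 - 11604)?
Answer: 1058397/1499620 ≈ 0.70578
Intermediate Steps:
Y = 10991/15460 (Y = -10991/(-15460) = -10991*(-1/15460) = 10991/15460 ≈ 0.71093)
Y - L(149) = 10991/15460 - 1/(45 + 149) = 10991/15460 - 1/194 = 1058397/1499620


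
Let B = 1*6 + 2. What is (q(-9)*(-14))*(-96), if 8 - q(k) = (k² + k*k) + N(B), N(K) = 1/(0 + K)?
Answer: -207144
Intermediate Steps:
B = 8 (B = 6 + 2 = 8)
N(K) = 1/K
q(k) = 63/8 - 2*k² (q(k) = 8 - ((k² + k*k) + 1/8) = 8 - ((k² + k²) + ⅛) = 8 - (2*k² + ⅛) = 8 - (⅛ + 2*k²) = 8 + (-⅛ - 2*k²) = 63/8 - 2*k²)
(q(-9)*(-14))*(-96) = ((63/8 - 2*(-9)²)*(-14))*(-96) = ((63/8 - 2*81)*(-14))*(-96) = ((63/8 - 162)*(-14))*(-96) = -1233/8*(-14)*(-96) = (8631/4)*(-96) = -207144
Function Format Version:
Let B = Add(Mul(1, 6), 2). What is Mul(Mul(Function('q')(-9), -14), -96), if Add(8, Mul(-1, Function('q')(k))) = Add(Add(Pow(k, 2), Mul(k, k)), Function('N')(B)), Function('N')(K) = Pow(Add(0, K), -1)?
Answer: -207144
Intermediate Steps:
B = 8 (B = Add(6, 2) = 8)
Function('N')(K) = Pow(K, -1)
Function('q')(k) = Add(Rational(63, 8), Mul(-2, Pow(k, 2))) (Function('q')(k) = Add(8, Mul(-1, Add(Add(Pow(k, 2), Mul(k, k)), Pow(8, -1)))) = Add(8, Mul(-1, Add(Add(Pow(k, 2), Pow(k, 2)), Rational(1, 8)))) = Add(8, Mul(-1, Add(Mul(2, Pow(k, 2)), Rational(1, 8)))) = Add(8, Mul(-1, Add(Rational(1, 8), Mul(2, Pow(k, 2))))) = Add(8, Add(Rational(-1, 8), Mul(-2, Pow(k, 2)))) = Add(Rational(63, 8), Mul(-2, Pow(k, 2))))
Mul(Mul(Function('q')(-9), -14), -96) = Mul(Mul(Add(Rational(63, 8), Mul(-2, Pow(-9, 2))), -14), -96) = Mul(Mul(Add(Rational(63, 8), Mul(-2, 81)), -14), -96) = Mul(Mul(Add(Rational(63, 8), -162), -14), -96) = Mul(Mul(Rational(-1233, 8), -14), -96) = Mul(Rational(8631, 4), -96) = -207144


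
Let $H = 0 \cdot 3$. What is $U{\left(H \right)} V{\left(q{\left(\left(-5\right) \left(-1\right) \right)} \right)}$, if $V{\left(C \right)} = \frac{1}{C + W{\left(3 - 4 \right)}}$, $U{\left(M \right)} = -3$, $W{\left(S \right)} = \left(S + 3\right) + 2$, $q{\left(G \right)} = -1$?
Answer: $-1$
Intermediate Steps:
$W{\left(S \right)} = 5 + S$ ($W{\left(S \right)} = \left(3 + S\right) + 2 = 5 + S$)
$H = 0$
$V{\left(C \right)} = \frac{1}{4 + C}$ ($V{\left(C \right)} = \frac{1}{C + \left(5 + \left(3 - 4\right)\right)} = \frac{1}{C + \left(5 - 1\right)} = \frac{1}{C + 4} = \frac{1}{4 + C}$)
$U{\left(H \right)} V{\left(q{\left(\left(-5\right) \left(-1\right) \right)} \right)} = - \frac{3}{4 - 1} = - \frac{3}{3} = \left(-3\right) \frac{1}{3} = -1$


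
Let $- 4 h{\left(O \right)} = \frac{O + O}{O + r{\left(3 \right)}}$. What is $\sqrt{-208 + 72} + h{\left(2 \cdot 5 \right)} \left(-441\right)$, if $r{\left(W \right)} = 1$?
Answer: $\frac{2205}{11} + 2 i \sqrt{34} \approx 200.45 + 11.662 i$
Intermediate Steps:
$h{\left(O \right)} = - \frac{O}{2 \left(1 + O\right)}$ ($h{\left(O \right)} = - \frac{\left(O + O\right) \frac{1}{O + 1}}{4} = - \frac{2 O \frac{1}{1 + O}}{4} = - \frac{O}{2 \left(1 + O\right)}$)
$\sqrt{-208 + 72} + h{\left(2 \cdot 5 \right)} \left(-441\right) = \sqrt{-208 + 72} + - \frac{2 \cdot 5}{2 + 2 \cdot 2 \cdot 5} \left(-441\right) = \sqrt{-136} + \left(-1\right) 10 \frac{1}{2 + 2 \cdot 10} \left(-441\right) = 2 i \sqrt{34} + \left(-1\right) 10 \frac{1}{2 + 20} \left(-441\right) = 2 i \sqrt{34} + \left(-1\right) 10 \cdot \frac{1}{22} \left(-441\right) = 2 i \sqrt{34} - - \frac{2205}{11} = 2 i \sqrt{34} + \frac{2205}{11} = \frac{2205}{11} + 2 i \sqrt{34}$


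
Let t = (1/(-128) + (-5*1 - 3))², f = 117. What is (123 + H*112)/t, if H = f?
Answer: 216711168/1050625 ≈ 206.27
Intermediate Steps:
H = 117
t = 1050625/16384 (t = (-1/128 + (-5 - 3))² = (-1/128 - 8)² = (-1025/128)² = 1050625/16384 ≈ 64.125)
(123 + H*112)/t = (123 + 117*112)/(1050625/16384) = (123 + 13104)*(16384/1050625) = 13227*(16384/1050625) = 216711168/1050625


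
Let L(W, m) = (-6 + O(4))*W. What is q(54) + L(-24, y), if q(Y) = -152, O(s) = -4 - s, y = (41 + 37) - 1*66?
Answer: 184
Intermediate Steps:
y = 12 (y = 78 - 66 = 12)
L(W, m) = -14*W (L(W, m) = (-6 + (-4 - 1*4))*W = (-6 + (-4 - 4))*W = (-6 - 8)*W = -14*W)
q(54) + L(-24, y) = -152 - 14*(-24) = -152 + 336 = 184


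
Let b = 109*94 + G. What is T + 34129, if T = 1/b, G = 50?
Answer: 351392185/10296 ≈ 34129.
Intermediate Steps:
b = 10296 (b = 109*94 + 50 = 10246 + 50 = 10296)
T = 1/10296 ≈ 9.7125e-5
T + 34129 = 1/10296 + 34129 = 351392185/10296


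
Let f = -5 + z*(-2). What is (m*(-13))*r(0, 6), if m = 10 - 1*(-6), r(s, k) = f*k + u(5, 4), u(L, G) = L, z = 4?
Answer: 15184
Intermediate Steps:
f = -13 (f = -5 + 4*(-2) = -5 - 8 = -13)
r(s, k) = 5 - 13*k (r(s, k) = -13*k + 5 = 5 - 13*k)
m = 16 (m = 10 + 6 = 16)
(m*(-13))*r(0, 6) = (16*(-13))*(5 - 13*6) = -208*(5 - 78) = -208*(-73) = 15184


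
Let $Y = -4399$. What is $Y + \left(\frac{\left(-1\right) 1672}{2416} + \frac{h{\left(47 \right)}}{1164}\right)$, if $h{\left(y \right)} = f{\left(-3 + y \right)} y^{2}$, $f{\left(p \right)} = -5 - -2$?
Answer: $- \frac{258102717}{58588} \approx -4405.4$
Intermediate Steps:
$f{\left(p \right)} = -3$ ($f{\left(p \right)} = -5 + 2 = -3$)
$h{\left(y \right)} = - 3 y^{2}$
$Y + \left(\frac{\left(-1\right) 1672}{2416} + \frac{h{\left(47 \right)}}{1164}\right) = -4399 + \left(\frac{\left(-1\right) 1672}{2416} + \frac{\left(-3\right) 47^{2}}{1164}\right) = -4399 + \left(\left(-1672\right) \frac{1}{2416} + \left(-3\right) 2209 \cdot \frac{1}{1164}\right) = -4399 - \frac{374105}{58588} = - \frac{258102717}{58588}$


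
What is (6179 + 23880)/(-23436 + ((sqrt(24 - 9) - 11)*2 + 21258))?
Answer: -3306490/241997 - 30059*sqrt(15)/2419970 ≈ -13.711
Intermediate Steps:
(6179 + 23880)/(-23436 + ((sqrt(24 - 9) - 11)*2 + 21258)) = 30059/(-23436 + ((sqrt(15) - 11)*2 + 21258)) = 30059/(-23436 + ((-11 + sqrt(15))*2 + 21258)) = 30059/(-23436 + ((-22 + 2*sqrt(15)) + 21258)) = 30059/(-23436 + (21236 + 2*sqrt(15))) = 30059/(-2200 + 2*sqrt(15))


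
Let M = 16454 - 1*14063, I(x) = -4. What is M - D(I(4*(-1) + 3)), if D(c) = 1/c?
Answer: 9565/4 ≈ 2391.3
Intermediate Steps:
M = 2391 (M = 16454 - 14063 = 2391)
M - D(I(4*(-1) + 3)) = 2391 - 1/(-4) = 2391 - 1*(-¼) = 2391 + ¼ = 9565/4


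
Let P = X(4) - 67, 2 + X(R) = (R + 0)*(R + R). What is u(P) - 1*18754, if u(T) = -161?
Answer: -18915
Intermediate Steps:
X(R) = -2 + 2*R² (X(R) = -2 + (R + 0)*(R + R) = -2 + R*(2*R) = -2 + 2*R²)
P = -37 (P = (-2 + 2*4²) - 67 = (-2 + 2*16) - 67 = (-2 + 32) - 67 = 30 - 67 = -37)
u(P) - 1*18754 = -161 - 1*18754 = -161 - 18754 = -18915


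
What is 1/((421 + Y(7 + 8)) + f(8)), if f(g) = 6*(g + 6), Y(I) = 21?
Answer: 1/526 ≈ 0.0019011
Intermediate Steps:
f(g) = 36 + 6*g (f(g) = 6*(6 + g) = 36 + 6*g)
1/((421 + Y(7 + 8)) + f(8)) = 1/((421 + 21) + (36 + 6*8)) = 1/(442 + (36 + 48)) = 1/(442 + 84) = 1/526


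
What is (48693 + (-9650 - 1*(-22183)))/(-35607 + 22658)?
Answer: -2662/563 ≈ -4.7282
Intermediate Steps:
(48693 + (-9650 - 1*(-22183)))/(-35607 + 22658) = (48693 + (-9650 + 22183))/(-12949) = (48693 + 12533)*(-1/12949) = 61226*(-1/12949) = -2662/563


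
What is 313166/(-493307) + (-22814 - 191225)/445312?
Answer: -35006216395/31382218112 ≈ -1.1155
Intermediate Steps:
313166/(-493307) + (-22814 - 191225)/445312 = 313166*(-1/493307) - 214039*1/445312 = -313166/493307 - 30577/63616 = -35006216395/31382218112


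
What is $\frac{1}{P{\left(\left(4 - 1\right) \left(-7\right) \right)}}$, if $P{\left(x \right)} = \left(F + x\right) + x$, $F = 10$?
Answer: $- \frac{1}{32} \approx -0.03125$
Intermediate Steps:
$P{\left(x \right)} = 10 + 2 x$ ($P{\left(x \right)} = \left(10 + x\right) + x = 10 + 2 x$)
$\frac{1}{P{\left(\left(4 - 1\right) \left(-7\right) \right)}} = \frac{1}{10 + 2 \left(4 - 1\right) \left(-7\right)} = \frac{1}{10 + 2 \cdot 3 \left(-7\right)} = \frac{1}{10 + 2 \left(-21\right)} = \frac{1}{10 - 42} = \frac{1}{-32} = - \frac{1}{32}$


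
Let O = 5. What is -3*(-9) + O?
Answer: 32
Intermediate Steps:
-3*(-9) + O = -3*(-9) + 5 = 27 + 5 = 32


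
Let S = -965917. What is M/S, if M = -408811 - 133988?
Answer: 542799/965917 ≈ 0.56195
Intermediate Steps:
M = -542799
M/S = -542799/(-965917) = -542799*(-1/965917) = 542799/965917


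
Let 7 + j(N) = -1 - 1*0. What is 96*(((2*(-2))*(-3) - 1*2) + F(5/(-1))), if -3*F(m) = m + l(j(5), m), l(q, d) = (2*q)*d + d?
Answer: -1280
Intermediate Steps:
j(N) = -8 (j(N) = -7 + (-1 - 1*0) = -7 + (-1 + 0) = -7 - 1 = -8)
l(q, d) = d + 2*d*q (l(q, d) = 2*d*q + d = d + 2*d*q)
F(m) = 14*m/3 (F(m) = -(m + m*(1 + 2*(-8)))/3 = -(m + m*(1 - 16))/3 = -(m + m*(-15))/3 = -(m - 15*m)/3 = -(-14)*m/3 = 14*m/3)
96*(((2*(-2))*(-3) - 1*2) + F(5/(-1))) = 96*(((2*(-2))*(-3) - 1*2) + 14*(5/(-1))/3) = 96*((-4*(-3) - 2) + 14*(5*(-1))/3) = 96*((12 - 2) + (14/3)*(-5)) = 96*(10 - 70/3) = 96*(-40/3) = -1280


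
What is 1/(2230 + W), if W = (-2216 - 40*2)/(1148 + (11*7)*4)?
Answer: 26/57939 ≈ 0.00044875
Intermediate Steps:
W = -41/26 (W = (-2216 - 80)/(1148 + 77*4) = -2296/(1148 + 308) = -2296/1456 = -2296*1/1456 = -41/26 ≈ -1.5769)
1/(2230 + W) = 1/(2230 - 41/26) = 1/(57939/26) = 26/57939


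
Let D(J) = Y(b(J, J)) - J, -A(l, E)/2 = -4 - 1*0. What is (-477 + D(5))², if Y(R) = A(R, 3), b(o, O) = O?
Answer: 224676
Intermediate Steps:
A(l, E) = 8 (A(l, E) = -2*(-4 - 1*0) = -2*(-4 + 0) = -2*(-4) = 8)
Y(R) = 8
D(J) = 8 - J
(-477 + D(5))² = (-477 + (8 - 1*5))² = (-477 + (8 - 5))² = (-477 + 3)² = (-474)² = 224676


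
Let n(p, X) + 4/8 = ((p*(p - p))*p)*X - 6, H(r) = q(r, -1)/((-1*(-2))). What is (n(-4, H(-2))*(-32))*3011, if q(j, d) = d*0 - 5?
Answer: 626288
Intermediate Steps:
q(j, d) = -5 (q(j, d) = 0 - 5 = -5)
H(r) = -5/2 (H(r) = -5/((-1*(-2))) = -5/2)
n(p, X) = -13/2 (n(p, X) = -1/2 + (((p*(p - p))*p)*X - 6) = -1/2 + (((p*0)*p)*X - 6) = -1/2 + ((0*p)*X - 6) = -1/2 + (0*X - 6) = -1/2 + (0 - 6) = -1/2 - 6 = -13/2)
(n(-4, H(-2))*(-32))*3011 = -13/2*(-32)*3011 = 208*3011 = 626288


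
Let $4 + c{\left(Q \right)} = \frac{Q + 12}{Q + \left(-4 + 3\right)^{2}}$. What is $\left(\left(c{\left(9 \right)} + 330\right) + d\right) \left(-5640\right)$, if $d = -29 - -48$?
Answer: $-1957644$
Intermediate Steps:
$d = 19$ ($d = -29 + 48 = 19$)
$c{\left(Q \right)} = -4 + \frac{12 + Q}{1 + Q}$ ($c{\left(Q \right)} = -4 + \frac{Q + 12}{Q + \left(-4 + 3\right)^{2}} = -4 + \frac{12 + Q}{Q + \left(-1\right)^{2}} = -4 + \frac{12 + Q}{Q + 1} = -4 + \frac{12 + Q}{1 + Q}$)
$\left(\left(c{\left(9 \right)} + 330\right) + d\right) \left(-5640\right) = \left(\left(\frac{8 - 27}{1 + 9} + 330\right) + 19\right) \left(-5640\right) = \left(\left(\frac{8 - 27}{10} + 330\right) + 19\right) \left(-5640\right) = \left(\left(\frac{1}{10} \left(-19\right) + 330\right) + 19\right) \left(-5640\right) = \left(\left(- \frac{19}{10} + 330\right) + 19\right) \left(-5640\right) = \left(\frac{3281}{10} + 19\right) \left(-5640\right) = \frac{3471}{10} \left(-5640\right) = -1957644$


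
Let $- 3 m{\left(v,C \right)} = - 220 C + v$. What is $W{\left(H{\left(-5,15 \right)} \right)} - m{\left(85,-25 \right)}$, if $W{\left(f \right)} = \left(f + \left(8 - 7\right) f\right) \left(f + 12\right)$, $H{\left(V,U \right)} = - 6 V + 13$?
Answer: $\frac{19775}{3} \approx 6591.7$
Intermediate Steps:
$H{\left(V,U \right)} = 13 - 6 V$
$m{\left(v,C \right)} = - \frac{v}{3} + \frac{220 C}{3}$ ($m{\left(v,C \right)} = - \frac{- 220 C + v}{3} = - \frac{v - 220 C}{3} = - \frac{v}{3} + \frac{220 C}{3}$)
$W{\left(f \right)} = 2 f \left(12 + f\right)$ ($W{\left(f \right)} = \left(f + 1 f\right) \left(12 + f\right) = \left(f + f\right) \left(12 + f\right) = 2 f \left(12 + f\right)$)
$W{\left(H{\left(-5,15 \right)} \right)} - m{\left(85,-25 \right)} = 2 \left(13 - -30\right) \left(12 + \left(13 - -30\right)\right) - \left(\left(- \frac{1}{3}\right) 85 + \frac{220}{3} \left(-25\right)\right) = 2 \left(13 + 30\right) \left(12 + \left(13 + 30\right)\right) - \left(- \frac{85}{3} - \frac{5500}{3}\right) = 2 \cdot 43 \left(12 + 43\right) - - \frac{5585}{3} = 2 \cdot 43 \cdot 55 + \frac{5585}{3} = 4730 + \frac{5585}{3} = \frac{19775}{3}$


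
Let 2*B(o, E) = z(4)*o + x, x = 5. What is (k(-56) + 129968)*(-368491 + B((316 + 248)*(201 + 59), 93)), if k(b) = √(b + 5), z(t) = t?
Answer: -9774698328 - 150417*I*√51/2 ≈ -9.7747e+9 - 5.371e+5*I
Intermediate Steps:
B(o, E) = 5/2 + 2*o (B(o, E) = (4*o + 5)/2 = (5 + 4*o)/2 = 5/2 + 2*o)
k(b) = √(5 + b)
(k(-56) + 129968)*(-368491 + B((316 + 248)*(201 + 59), 93)) = (√(5 - 56) + 129968)*(-368491 + (5/2 + 2*((316 + 248)*(201 + 59)))) = (√(-51) + 129968)*(-368491 + (5/2 + 2*(564*260))) = (I*√51 + 129968)*(-368491 + (5/2 + 2*146640)) = (129968 + I*√51)*(-368491 + (5/2 + 293280)) = (129968 + I*√51)*(-368491 + 586565/2) = (129968 + I*√51)*(-150417/2) = -9774698328 - 150417*I*√51/2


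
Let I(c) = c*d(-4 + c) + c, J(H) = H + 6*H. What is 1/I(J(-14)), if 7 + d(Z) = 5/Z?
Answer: 51/30233 ≈ 0.0016869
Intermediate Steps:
d(Z) = -7 + 5/Z
J(H) = 7*H
I(c) = c + c*(-7 + 5/(-4 + c)) (I(c) = c*(-7 + 5/(-4 + c)) + c = c + c*(-7 + 5/(-4 + c)))
1/I(J(-14)) = 1/((7*(-14))*(29 - 42*(-14))/(-4 + 7*(-14))) = 1/(-98*(29 - 6*(-98))/(-4 - 98)) = 1/(-98*(29 + 588)/(-102)) = 1/(-98*(-1/102)*617) = 1/(30233/51) = 51/30233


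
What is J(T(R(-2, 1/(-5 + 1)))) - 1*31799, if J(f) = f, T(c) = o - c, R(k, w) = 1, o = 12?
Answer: -31788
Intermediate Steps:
T(c) = 12 - c
J(T(R(-2, 1/(-5 + 1)))) - 1*31799 = (12 - 1*1) - 1*31799 = (12 - 1) - 31799 = 11 - 31799 = -31788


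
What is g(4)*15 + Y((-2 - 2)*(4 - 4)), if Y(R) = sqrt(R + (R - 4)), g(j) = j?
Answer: 60 + 2*I ≈ 60.0 + 2.0*I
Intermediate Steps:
Y(R) = sqrt(-4 + 2*R) (Y(R) = sqrt(R + (-4 + R)) = sqrt(-4 + 2*R))
g(4)*15 + Y((-2 - 2)*(4 - 4)) = 4*15 + sqrt(-4 + 2*((-2 - 2)*(4 - 4))) = 60 + sqrt(-4 + 2*(-4*0)) = 60 + sqrt(-4 + 2*0) = 60 + sqrt(-4 + 0) = 60 + sqrt(-4) = 60 + 2*I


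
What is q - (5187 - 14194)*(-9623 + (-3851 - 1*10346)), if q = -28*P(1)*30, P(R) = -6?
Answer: -214541700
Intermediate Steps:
q = 5040 (q = -28*(-6)*30 = 168*30 = 5040)
q - (5187 - 14194)*(-9623 + (-3851 - 1*10346)) = 5040 - (5187 - 14194)*(-9623 + (-3851 - 1*10346)) = 5040 - (-9007)*(-9623 + (-3851 - 10346)) = 5040 - (-9007)*(-9623 - 14197) = 5040 - (-9007)*(-23820) = 5040 - 1*214546740 = 5040 - 214546740 = -214541700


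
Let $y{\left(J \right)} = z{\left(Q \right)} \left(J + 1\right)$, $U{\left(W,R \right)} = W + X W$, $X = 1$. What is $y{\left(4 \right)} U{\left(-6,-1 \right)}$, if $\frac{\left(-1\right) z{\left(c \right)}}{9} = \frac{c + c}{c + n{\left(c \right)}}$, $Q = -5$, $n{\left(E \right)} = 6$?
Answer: $-5400$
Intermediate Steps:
$U{\left(W,R \right)} = 2 W$ ($U{\left(W,R \right)} = W + 1 W = W + W = 2 W$)
$z{\left(c \right)} = - \frac{18 c}{6 + c}$ ($z{\left(c \right)} = - 9 \frac{c + c}{c + 6} = - 9 \frac{2 c}{6 + c} = - \frac{18 c}{6 + c}$)
$y{\left(J \right)} = 90 + 90 J$ ($y{\left(J \right)} = \left(-18\right) \left(-5\right) \frac{1}{6 - 5} \left(J + 1\right) = \left(-18\right) \left(-5\right) 1^{-1} \left(1 + J\right) = \left(-18\right) \left(-5\right) 1 \left(1 + J\right) = 90 \left(1 + J\right) = 90 + 90 J$)
$y{\left(4 \right)} U{\left(-6,-1 \right)} = \left(90 + 90 \cdot 4\right) 2 \left(-6\right) = \left(90 + 360\right) \left(-12\right) = 450 \left(-12\right) = -5400$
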